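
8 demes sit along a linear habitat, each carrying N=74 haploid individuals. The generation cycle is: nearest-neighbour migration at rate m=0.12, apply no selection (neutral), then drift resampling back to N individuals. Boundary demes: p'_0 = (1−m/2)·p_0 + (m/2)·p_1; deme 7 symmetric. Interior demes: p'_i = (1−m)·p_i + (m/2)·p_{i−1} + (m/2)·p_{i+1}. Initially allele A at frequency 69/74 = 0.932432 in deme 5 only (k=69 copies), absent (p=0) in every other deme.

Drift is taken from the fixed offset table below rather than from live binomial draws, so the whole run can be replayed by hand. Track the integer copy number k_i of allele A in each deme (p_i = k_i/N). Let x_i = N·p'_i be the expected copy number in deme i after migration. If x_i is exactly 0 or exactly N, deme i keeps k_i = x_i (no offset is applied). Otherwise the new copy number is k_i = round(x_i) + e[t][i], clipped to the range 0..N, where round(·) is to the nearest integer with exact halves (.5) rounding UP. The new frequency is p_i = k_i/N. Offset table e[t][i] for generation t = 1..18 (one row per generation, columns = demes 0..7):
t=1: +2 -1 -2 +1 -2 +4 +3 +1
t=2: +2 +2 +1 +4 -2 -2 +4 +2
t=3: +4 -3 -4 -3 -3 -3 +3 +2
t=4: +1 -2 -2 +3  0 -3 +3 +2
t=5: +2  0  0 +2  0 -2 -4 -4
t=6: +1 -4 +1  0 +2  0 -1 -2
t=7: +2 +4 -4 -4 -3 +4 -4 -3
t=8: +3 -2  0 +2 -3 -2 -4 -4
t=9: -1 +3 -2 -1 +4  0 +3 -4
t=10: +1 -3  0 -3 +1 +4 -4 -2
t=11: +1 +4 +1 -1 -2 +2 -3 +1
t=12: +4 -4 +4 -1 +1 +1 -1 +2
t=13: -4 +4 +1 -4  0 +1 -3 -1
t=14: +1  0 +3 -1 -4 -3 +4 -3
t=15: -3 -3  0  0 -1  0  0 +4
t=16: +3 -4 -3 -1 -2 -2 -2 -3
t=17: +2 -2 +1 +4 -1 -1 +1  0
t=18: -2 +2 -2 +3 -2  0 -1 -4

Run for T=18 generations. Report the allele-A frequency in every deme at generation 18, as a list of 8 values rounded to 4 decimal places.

t=0: k=[0 0 0 0 0 69 0 0]
t=1: x=[0.0000 0.0000 0.0000 0.0000 4.1400 60.7200 4.1400 0.0000] k=[0 0 0 0 2 65 7 0]
t=2: x=[0.0000 0.0000 0.0000 0.1200 5.6600 57.7400 10.0600 0.4200] k=[0 0 0 4 4 56 14 2]
t=3: x=[0.0000 0.0000 0.2400 3.7600 7.1200 50.3600 15.8000 2.7200] k=[0 0 0 1 4 47 19 5]
t=4: x=[0.0000 0.0000 0.0600 1.1200 6.4000 42.7400 19.8400 5.8400] k=[0 0 0 4 6 40 23 8]
t=5: x=[0.0000 0.0000 0.2400 3.8800 7.9200 36.9400 23.1200 8.9000] k=[0 0 0 6 8 35 19 5]
t=6: x=[0.0000 0.0000 0.3600 5.7600 9.5000 32.4200 19.1200 5.8400] k=[0 0 1 6 12 32 18 4]
t=7: x=[0.0000 0.0600 1.2400 6.0600 12.8400 29.9600 18.0000 4.8400] k=[0 4 0 2 10 34 14 2]
t=8: x=[0.2400 3.5200 0.3600 2.3600 10.9600 31.3600 14.4800 2.7200] k=[3 2 0 4 8 29 10 0]
t=9: x=[2.9400 1.9400 0.3600 4.0000 9.0200 26.6000 10.5400 0.6000] k=[2 5 0 3 13 27 14 0]
t=10: x=[2.1800 4.5200 0.4800 3.4200 13.2400 25.3800 13.9400 0.8400] k=[3 2 0 0 14 29 10 0]
t=11: x=[2.9400 1.9400 0.1200 0.8400 14.0600 26.9600 10.5400 0.6000] k=[4 6 1 0 12 29 8 2]
t=12: x=[4.1200 5.5800 1.2400 0.7800 12.3000 26.7200 8.9000 2.3600] k=[8 2 5 0 13 28 8 4]
t=13: x=[7.6400 2.5400 4.5200 1.0800 13.1200 25.9000 8.9600 4.2400] k=[4 7 6 0 13 27 6 3]
t=14: x=[4.1800 6.7600 5.7000 1.1400 13.0600 24.9000 7.0800 3.1800] k=[5 7 9 0 9 22 11 0]
t=15: x=[5.1200 7.0000 8.3400 1.0800 9.2400 20.5600 11.0000 0.6600] k=[2 4 8 1 8 21 11 5]
t=16: x=[2.1200 4.1200 7.3400 1.8400 8.3600 19.6200 11.2400 5.3600] k=[5 0 4 1 6 18 9 2]
t=17: x=[4.7000 0.5400 3.5800 1.4800 6.4200 16.7400 9.1200 2.4200] k=[7 0 5 5 5 16 10 2]
t=18: x=[6.5800 0.7200 4.7000 5.0000 5.6600 14.9800 9.8800 2.4800] k=[5 3 3 8 4 15 9 0]

[0.0676, 0.0405, 0.0405, 0.1081, 0.0541, 0.2027, 0.1216, 0.0000]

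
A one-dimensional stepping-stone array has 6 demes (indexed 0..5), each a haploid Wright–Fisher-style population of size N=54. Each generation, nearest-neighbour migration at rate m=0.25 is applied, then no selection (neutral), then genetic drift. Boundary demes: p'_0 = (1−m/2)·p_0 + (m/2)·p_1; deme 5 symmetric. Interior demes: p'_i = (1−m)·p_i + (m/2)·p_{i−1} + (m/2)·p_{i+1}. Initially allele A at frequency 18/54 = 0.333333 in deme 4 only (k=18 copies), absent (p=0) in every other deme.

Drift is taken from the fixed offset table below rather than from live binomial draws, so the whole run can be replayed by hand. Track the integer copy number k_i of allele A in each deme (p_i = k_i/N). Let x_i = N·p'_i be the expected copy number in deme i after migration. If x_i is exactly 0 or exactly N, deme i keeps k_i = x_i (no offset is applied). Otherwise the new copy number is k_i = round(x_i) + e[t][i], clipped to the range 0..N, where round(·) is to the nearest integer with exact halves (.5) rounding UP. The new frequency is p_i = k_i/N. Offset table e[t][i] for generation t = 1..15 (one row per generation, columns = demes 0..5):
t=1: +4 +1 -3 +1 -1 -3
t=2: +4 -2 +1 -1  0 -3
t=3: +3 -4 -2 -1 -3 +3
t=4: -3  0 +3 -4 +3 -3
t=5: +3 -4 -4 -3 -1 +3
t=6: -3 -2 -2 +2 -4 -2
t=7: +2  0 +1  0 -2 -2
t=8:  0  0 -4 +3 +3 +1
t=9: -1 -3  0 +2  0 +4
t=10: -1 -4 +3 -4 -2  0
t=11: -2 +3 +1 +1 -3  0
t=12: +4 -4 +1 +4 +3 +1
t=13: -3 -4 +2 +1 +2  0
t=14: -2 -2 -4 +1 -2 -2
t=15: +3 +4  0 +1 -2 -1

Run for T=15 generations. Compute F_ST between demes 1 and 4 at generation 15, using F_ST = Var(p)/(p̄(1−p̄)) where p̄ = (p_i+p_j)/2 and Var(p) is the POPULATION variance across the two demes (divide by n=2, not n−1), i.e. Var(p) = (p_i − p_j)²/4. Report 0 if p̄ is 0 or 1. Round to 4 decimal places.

t=0: k=[0 0 0 0 18 0]
t=1: x=[0.0000 0.0000 0.0000 2.2500 13.5000 2.2500] k=[0 0 0 3 13 0]
t=2: x=[0.0000 0.0000 0.3750 3.8750 10.1250 1.6250] k=[0 0 1 3 10 0]
t=3: x=[0.0000 0.1250 1.1250 3.6250 7.8750 1.2500] k=[0 0 0 3 5 4]
t=4: x=[0.0000 0.0000 0.3750 2.8750 4.6250 4.1250] k=[0 0 3 0 8 1]
t=5: x=[0.0000 0.3750 2.2500 1.3750 6.1250 1.8750] k=[0 0 0 0 5 5]
t=6: x=[0.0000 0.0000 0.0000 0.6250 4.3750 5.0000] k=[0 0 0 3 0 3]
t=7: x=[0.0000 0.0000 0.3750 2.2500 0.7500 2.6250] k=[0 0 1 2 0 1]
t=8: x=[0.0000 0.1250 1.0000 1.6250 0.3750 0.8750] k=[0 0 0 5 3 2]
t=9: x=[0.0000 0.0000 0.6250 4.1250 3.1250 2.1250] k=[0 0 1 6 3 6]
t=10: x=[0.0000 0.1250 1.5000 5.0000 3.7500 5.6250] k=[0 0 5 1 2 6]
t=11: x=[0.0000 0.6250 3.8750 1.6250 2.3750 5.5000] k=[0 4 5 3 0 6]
t=12: x=[0.5000 3.6250 4.6250 2.8750 1.1250 5.2500] k=[5 0 6 7 4 6]
t=13: x=[4.3750 1.3750 5.3750 6.5000 4.6250 5.7500] k=[1 0 7 8 7 6]
t=14: x=[0.8750 1.0000 6.2500 7.7500 7.0000 6.1250] k=[0 0 2 9 5 4]
t=15: x=[0.0000 0.2500 2.6250 7.6250 5.3750 4.1250] k=[0 4 3 9 3 3]

0.0014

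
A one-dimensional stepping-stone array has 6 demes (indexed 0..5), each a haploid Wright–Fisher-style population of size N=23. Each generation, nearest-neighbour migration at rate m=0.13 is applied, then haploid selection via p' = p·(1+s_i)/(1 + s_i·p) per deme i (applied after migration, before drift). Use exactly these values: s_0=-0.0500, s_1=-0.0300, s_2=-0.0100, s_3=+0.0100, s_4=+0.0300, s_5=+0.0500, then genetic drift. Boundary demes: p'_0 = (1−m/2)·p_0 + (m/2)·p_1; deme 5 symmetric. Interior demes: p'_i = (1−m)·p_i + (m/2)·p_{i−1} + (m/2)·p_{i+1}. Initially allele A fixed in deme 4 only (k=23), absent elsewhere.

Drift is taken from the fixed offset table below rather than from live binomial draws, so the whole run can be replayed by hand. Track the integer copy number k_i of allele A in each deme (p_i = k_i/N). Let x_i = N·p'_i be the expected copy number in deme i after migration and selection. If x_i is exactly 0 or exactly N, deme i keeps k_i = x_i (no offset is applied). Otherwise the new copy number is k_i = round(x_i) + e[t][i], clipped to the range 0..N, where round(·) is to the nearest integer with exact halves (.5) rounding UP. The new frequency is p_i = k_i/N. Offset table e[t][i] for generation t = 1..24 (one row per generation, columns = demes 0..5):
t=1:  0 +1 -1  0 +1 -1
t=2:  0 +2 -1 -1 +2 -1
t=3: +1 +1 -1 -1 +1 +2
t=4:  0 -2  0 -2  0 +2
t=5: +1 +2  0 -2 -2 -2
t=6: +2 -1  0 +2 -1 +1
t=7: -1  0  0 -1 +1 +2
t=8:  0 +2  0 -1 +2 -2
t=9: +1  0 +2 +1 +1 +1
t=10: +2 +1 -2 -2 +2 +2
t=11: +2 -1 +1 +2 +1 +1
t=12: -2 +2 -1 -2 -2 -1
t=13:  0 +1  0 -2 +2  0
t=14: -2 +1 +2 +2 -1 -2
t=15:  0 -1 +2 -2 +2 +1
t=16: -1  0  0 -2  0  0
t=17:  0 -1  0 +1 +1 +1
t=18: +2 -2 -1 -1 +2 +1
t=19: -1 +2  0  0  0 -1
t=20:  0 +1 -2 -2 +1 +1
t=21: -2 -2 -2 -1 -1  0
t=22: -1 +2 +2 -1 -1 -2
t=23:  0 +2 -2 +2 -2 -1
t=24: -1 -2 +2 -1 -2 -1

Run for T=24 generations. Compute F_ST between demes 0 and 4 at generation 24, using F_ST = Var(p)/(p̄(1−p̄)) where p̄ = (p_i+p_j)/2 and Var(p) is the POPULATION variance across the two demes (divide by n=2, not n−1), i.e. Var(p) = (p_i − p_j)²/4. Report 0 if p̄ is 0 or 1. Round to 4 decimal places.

0.1795

t=0: k=[0 0 0 0 23 0]
t=1: x=[0.0000 0.0000 0.0000 1.5090 20.0861 1.5647] k=[0 0 0 2 21 1]
t=2: x=[0.0000 0.0000 0.1287 3.1318 18.5717 2.4030] k=[0 0 0 2 21 1]
t=3: x=[0.0000 0.0000 0.1287 3.1318 18.5717 2.4030] k=[0 0 0 2 20 4]
t=4: x=[0.0000 0.0000 0.1287 3.0663 17.9082 5.2346] k=[0 0 0 1 18 7]
t=5: x=[0.0000 0.0000 0.0644 2.0586 16.3210 7.9671] k=[0 0 0 0 14 6]
t=6: x=[0.0000 0.0000 0.0000 0.9187 12.7382 6.7503] k=[0 0 0 3 12 8]
t=7: x=[0.0000 0.0000 0.1931 3.4189 11.3249 8.5200] k=[0 0 0 2 12 11]
t=8: x=[0.0000 0.0000 0.1287 2.5424 11.4549 11.3453] k=[0 0 0 2 13 9]
t=9: x=[0.0000 0.0000 0.1287 2.6079 12.1945 9.5311] k=[0 0 2 4 13 11]
t=10: x=[0.0000 0.1261 1.9817 4.4909 12.4540 11.4104] k=[0 1 0 2 14 13]
t=11: x=[0.0618 0.8449 0.1931 2.6734 13.3211 13.3394] k=[2 0 1 5 14 14]
t=12: x=[1.7838 0.1892 1.1837 5.3658 13.5798 14.2658] k=[0 2 0 3 12 13]
t=13: x=[0.1235 1.6916 0.3218 3.4189 11.6500 13.2103] k=[0 3 0 1 14 13]
t=14: x=[0.1853 2.5403 0.2574 1.7964 13.2564 13.3394] k=[0 4 2 4 12 11]
t=15: x=[0.2471 3.5183 2.2396 4.4255 11.5850 11.3453] k=[0 3 4 2 14 12]
t=16: x=[0.1853 2.7944 3.7732 2.9354 13.2564 12.4093] k=[0 3 4 1 13 12]
t=17: x=[0.1853 2.7944 3.7086 1.9930 12.3243 12.3445] k=[0 2 4 3 13 13]
t=18: x=[0.1235 1.9451 3.7732 3.7461 12.5188 13.2748] k=[2 0 3 3 15 14]
t=19: x=[1.7838 0.3154 2.7803 3.8115 14.3153 14.3301] k=[1 2 3 4 14 13]
t=20: x=[1.0141 1.9451 2.9739 4.6216 13.4505 13.3394] k=[1 3 1 3 14 14]
t=21: x=[1.0761 2.6673 1.2481 3.6152 13.4505 14.2658] k=[0 1 0 3 12 14]
t=22: x=[0.0618 0.8449 0.2574 3.4189 11.7149 14.1372] k=[0 3 2 2 11 12]
t=23: x=[0.1853 2.6673 2.0462 2.6079 10.6488 12.2148] k=[0 5 0 5 9 11]
t=24: x=[0.3090 4.2436 0.6437 4.9737 9.0316 11.1500] k=[0 2 3 4 7 10]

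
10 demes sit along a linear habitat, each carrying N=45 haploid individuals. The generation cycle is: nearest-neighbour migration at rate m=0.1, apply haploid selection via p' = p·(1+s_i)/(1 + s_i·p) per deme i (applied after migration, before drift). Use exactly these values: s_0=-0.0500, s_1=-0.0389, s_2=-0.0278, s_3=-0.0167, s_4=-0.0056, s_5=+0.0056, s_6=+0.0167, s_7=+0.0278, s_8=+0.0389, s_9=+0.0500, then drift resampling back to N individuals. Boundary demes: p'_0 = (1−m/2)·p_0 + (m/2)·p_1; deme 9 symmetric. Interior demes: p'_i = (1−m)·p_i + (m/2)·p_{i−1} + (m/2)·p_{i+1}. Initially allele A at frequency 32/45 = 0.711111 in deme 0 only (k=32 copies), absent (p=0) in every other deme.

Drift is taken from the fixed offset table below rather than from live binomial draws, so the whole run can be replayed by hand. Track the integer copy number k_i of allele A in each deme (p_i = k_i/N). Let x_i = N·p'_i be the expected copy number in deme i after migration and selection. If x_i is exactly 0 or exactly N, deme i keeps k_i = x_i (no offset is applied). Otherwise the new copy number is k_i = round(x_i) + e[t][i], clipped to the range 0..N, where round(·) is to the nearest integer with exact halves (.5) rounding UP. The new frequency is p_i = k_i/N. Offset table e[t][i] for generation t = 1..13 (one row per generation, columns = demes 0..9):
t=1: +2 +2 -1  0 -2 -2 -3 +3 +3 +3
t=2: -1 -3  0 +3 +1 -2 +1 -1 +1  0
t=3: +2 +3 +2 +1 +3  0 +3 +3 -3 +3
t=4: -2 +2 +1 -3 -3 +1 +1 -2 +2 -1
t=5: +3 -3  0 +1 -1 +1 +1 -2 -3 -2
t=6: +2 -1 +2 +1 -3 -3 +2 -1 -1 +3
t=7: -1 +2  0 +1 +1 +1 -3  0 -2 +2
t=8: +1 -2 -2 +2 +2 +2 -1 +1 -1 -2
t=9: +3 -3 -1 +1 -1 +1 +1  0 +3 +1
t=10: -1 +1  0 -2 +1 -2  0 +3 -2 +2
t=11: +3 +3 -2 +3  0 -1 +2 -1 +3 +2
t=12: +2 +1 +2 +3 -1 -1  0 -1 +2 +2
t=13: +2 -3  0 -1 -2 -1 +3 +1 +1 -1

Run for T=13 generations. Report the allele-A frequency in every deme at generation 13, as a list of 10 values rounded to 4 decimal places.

t=0: k=[32 0 0 0 0 0 0 0 0 0]
t=1: x=[29.8896 1.5399 0.0000 0.0000 0.0000 0.0000 0.0000 0.0000 0.0000 0.0000] k=[32 4 0 0 0 0 0 0 0 0]
t=2: x=[30.0932 5.0203 0.1945 0.0000 0.0000 0.0000 0.0000 0.0000 0.0000 0.0000] k=[29 2 0 0 0 0 0 0 0 0]
t=3: x=[27.1001 3.1324 0.0972 0.0000 0.0000 0.0000 0.0000 0.0000 0.0000 0.0000] k=[29 6 2 0 0 0 0 0 0 0]
t=4: x=[27.3024 6.7200 2.0443 0.0983 0.0000 0.0000 0.0000 0.0000 0.0000 0.0000] k=[25 9 3 0 0 0 0 0 0 0]
t=5: x=[23.6253 9.2061 3.0684 0.1475 0.0000 0.0000 0.0000 0.0000 0.0000 0.0000] k=[27 6 3 1 0 0 0 0 0 0]
t=6: x=[25.3844 6.6714 2.9708 1.0329 0.0497 0.0000 0.0000 0.0000 0.0000 0.0000] k=[27 6 5 2 0 0 0 0 0 0]
t=7: x=[25.3844 6.7687 4.7782 2.0173 0.0994 0.0000 0.0000 0.0000 0.0000 0.0000] k=[24 9 5 3 1 0 0 0 0 0]
t=8: x=[22.6732 9.2549 4.9739 2.9532 1.0443 0.0503 0.0000 0.0000 0.0000 0.0000] k=[24 7 3 5 3 2 0 0 0 0]
t=9: x=[22.5731 7.4014 3.2148 4.7283 3.0341 1.9604 0.1017 0.0000 0.0000 0.0000] k=[26 4 2 6 2 3 1 0 0 0]
t=10: x=[24.3281 4.8264 2.2392 5.5179 2.2380 2.8649 1.0671 0.0514 0.0000 0.0000] k=[23 6 2 4 3 1 1 3 0 0]
t=11: x=[21.5734 6.4283 2.2392 3.7911 2.9346 1.1060 1.1179 2.8217 0.1558 0.0000] k=[25 9 0 7 3 0 3 2 3 0]
t=12: x=[23.6253 9.0595 0.7781 6.3575 3.0341 0.3017 2.8438 2.1556 2.9019 0.1575] k=[26 10 3 9 2 0 3 1 5 2]
t=13: x=[24.6296 10.1350 3.5565 8.2361 2.2380 0.2514 2.7931 1.3351 4.8115 2.2521] k=[27 7 4 7 0 0 6 2 6 1]

[0.6000, 0.1556, 0.0889, 0.1556, 0.0000, 0.0000, 0.1333, 0.0444, 0.1333, 0.0222]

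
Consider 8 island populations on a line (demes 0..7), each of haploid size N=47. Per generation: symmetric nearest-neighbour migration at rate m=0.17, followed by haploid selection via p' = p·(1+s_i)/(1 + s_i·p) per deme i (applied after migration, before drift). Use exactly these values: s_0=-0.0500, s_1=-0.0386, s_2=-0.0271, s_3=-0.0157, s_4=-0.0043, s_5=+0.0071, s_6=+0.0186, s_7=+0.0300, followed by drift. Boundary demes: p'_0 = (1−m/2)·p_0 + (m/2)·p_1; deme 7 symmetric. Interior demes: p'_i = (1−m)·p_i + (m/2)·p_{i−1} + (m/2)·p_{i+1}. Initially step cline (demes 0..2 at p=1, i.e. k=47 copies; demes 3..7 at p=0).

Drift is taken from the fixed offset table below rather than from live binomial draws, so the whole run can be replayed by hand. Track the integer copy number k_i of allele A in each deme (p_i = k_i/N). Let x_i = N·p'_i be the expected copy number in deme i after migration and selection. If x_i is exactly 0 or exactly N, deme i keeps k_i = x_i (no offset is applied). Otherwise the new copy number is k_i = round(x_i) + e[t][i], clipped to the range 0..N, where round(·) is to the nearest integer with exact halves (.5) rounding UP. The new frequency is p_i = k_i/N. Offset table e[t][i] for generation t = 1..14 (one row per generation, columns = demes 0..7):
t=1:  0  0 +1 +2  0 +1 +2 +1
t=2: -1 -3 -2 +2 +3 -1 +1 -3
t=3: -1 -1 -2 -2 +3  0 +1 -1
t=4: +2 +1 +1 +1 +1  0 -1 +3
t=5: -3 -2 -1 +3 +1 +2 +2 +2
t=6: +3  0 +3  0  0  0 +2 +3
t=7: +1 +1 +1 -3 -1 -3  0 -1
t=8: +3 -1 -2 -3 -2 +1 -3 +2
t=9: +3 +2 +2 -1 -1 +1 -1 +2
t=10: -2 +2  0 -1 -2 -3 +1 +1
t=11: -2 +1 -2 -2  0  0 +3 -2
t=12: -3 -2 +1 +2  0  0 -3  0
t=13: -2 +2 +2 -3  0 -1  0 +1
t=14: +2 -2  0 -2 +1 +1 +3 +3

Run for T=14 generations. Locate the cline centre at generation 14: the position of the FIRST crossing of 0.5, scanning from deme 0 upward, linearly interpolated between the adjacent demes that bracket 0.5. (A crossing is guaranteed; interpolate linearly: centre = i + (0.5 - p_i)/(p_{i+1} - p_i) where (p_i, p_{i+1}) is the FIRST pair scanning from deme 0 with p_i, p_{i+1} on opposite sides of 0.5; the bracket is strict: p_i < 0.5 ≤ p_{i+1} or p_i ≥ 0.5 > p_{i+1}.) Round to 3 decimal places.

2.306

t=0: k=[47 47 47 0 0 0 0 0]
t=1: x=[47.0000 47.0000 42.9034 3.9375 0.0000 0.0000 0.0000 0.0000] k=[47 47 44 6 0 0 0 0]
t=2: x=[47.0000 46.7348 40.8802 8.6082 0.5078 0.0000 0.0000 0.0000] k=[47 44 39 11 4 0 0 0]
t=3: x=[46.7317 43.7116 36.8277 12.6383 4.2384 0.3424 0.0000 0.0000] k=[46 43 35 11 7 0 0 0]
t=4: x=[45.6808 42.4147 33.3757 12.5539 6.7201 0.5992 0.0000 0.0000] k=[47 43 34 14 8 1 0 0]
t=5: x=[46.6422 42.4147 32.7942 15.0278 7.8867 1.5204 0.0866 0.0000] k=[44 40 32 18 9 4 2 0]
t=6: x=[43.4973 39.4129 31.2032 18.2480 9.3078 4.2825 2.0356 0.1751] k=[46 39 34 18 9 4 4 3]
t=7: x=[45.3240 38.9097 32.7942 18.4175 9.3078 4.4534 3.9817 3.1713] k=[46 40 34 15 8 1 4 2]
t=8: x=[45.4132 39.7622 32.6223 15.8533 7.9714 1.8626 3.6364 2.2320] k=[47 39 31 13 6 3 1 4]
t=9: x=[46.2848 38.7353 29.8519 13.7804 6.3164 3.1055 1.4507 3.8482] k=[47 41 32 13 5 4 0 6]
t=10: x=[46.4635 40.5284 30.8601 13.7804 5.5738 3.7695 0.8655 5.6350] k=[44 43 31 13 4 1 2 7]
t=11: x=[43.7638 41.8884 30.1946 13.6115 4.4925 1.3492 2.3813 6.7439] k=[42 43 28 12 4 1 5 5]
t=12: x=[41.8546 41.4502 27.6028 12.5340 4.4078 1.6059 4.7379 5.1336] k=[39 39 29 15 4 2 2 5]
t=13: x=[38.6537 37.8637 28.3518 15.0924 4.7466 2.1847 2.2949 4.8726] k=[37 40 30 12 5 1 2 6]
t=14: x=[36.8528 38.6276 29.0160 12.7872 5.2349 1.4348 2.2949 5.8088] k=[39 37 29 11 6 2 5 9]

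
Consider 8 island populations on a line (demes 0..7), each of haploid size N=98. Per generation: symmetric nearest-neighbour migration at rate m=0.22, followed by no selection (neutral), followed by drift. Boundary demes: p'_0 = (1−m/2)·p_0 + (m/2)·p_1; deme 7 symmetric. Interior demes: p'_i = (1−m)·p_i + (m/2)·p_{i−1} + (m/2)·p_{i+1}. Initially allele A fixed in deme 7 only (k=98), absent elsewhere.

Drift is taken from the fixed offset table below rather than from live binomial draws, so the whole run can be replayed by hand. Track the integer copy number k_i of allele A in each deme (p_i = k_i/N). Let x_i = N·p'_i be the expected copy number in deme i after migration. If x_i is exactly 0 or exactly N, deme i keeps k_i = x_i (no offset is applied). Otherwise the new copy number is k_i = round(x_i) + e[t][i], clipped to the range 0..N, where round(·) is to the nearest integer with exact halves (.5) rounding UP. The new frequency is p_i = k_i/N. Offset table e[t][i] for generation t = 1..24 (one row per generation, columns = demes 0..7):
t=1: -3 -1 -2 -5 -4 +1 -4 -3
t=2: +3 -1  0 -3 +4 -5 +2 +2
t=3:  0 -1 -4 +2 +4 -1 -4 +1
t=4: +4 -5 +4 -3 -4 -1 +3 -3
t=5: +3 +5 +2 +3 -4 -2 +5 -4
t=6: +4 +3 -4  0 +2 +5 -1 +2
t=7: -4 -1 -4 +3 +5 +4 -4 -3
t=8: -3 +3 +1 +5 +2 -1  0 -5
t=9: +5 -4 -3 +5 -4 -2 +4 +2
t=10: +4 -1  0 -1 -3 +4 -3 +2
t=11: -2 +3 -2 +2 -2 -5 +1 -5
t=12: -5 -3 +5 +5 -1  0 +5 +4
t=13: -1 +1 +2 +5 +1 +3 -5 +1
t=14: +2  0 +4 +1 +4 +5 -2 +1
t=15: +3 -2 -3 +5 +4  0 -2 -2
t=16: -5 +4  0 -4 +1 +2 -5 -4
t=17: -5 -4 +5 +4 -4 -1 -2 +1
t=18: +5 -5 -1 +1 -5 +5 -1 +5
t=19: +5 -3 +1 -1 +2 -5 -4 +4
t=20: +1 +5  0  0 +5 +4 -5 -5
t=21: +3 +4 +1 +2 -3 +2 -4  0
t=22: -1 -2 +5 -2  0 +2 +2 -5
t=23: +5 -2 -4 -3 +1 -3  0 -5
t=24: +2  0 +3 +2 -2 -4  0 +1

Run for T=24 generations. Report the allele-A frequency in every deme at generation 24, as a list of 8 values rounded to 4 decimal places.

[0.1735, 0.1020, 0.1633, 0.1633, 0.1735, 0.1531, 0.1837, 0.1531]

t=0: k=[0 0 0 0 0 0 0 98]
t=1: x=[0.0000 0.0000 0.0000 0.0000 0.0000 0.0000 10.7800 87.2200] k=[0 0 0 0 0 0 7 84]
t=2: x=[0.0000 0.0000 0.0000 0.0000 0.0000 0.7700 14.7000 75.5300] k=[0 0 0 0 0 0 17 78]
t=3: x=[0.0000 0.0000 0.0000 0.0000 0.0000 1.8700 21.8400 71.2900] k=[0 0 0 0 0 1 18 72]
t=4: x=[0.0000 0.0000 0.0000 0.0000 0.1100 2.7600 22.0700 66.0600] k=[0 0 0 0 0 2 25 63]
t=5: x=[0.0000 0.0000 0.0000 0.0000 0.2200 4.3100 26.6500 58.8200] k=[0 0 0 0 0 2 32 55]
t=6: x=[0.0000 0.0000 0.0000 0.0000 0.2200 5.0800 31.2300 52.4700] k=[0 0 0 0 2 10 30 54]
t=7: x=[0.0000 0.0000 0.0000 0.2200 2.6600 11.3200 30.4400 51.3600] k=[0 0 0 3 8 15 26 48]
t=8: x=[0.0000 0.0000 0.3300 3.2200 8.2200 15.4400 27.2100 45.5800] k=[0 0 1 8 10 14 27 41]
t=9: x=[0.0000 0.1100 1.6600 7.4500 10.2200 14.9900 27.1100 39.4600] k=[0 0 0 12 6 13 31 41]
t=10: x=[0.0000 0.0000 1.3200 10.0200 7.4300 14.2100 30.1200 39.9000] k=[0 0 1 9 4 18 27 42]
t=11: x=[0.0000 0.1100 1.7700 7.5700 6.0900 17.4500 27.6600 40.3500] k=[0 3 0 10 4 12 29 35]
t=12: x=[0.3300 2.3400 1.4300 8.2400 5.5400 12.9900 27.7900 34.3400] k=[0 0 6 13 5 13 33 38]
t=13: x=[0.0000 0.6600 6.1100 11.3500 6.7600 14.3200 31.3500 37.4500] k=[0 2 8 16 8 17 26 38]
t=14: x=[0.2200 2.4400 8.2200 14.2400 9.8700 17.0000 26.3300 36.6800] k=[2 2 12 15 14 22 24 38]
t=15: x=[2.0000 3.1000 11.2300 14.5600 14.9900 21.3400 25.3200 36.4600] k=[5 1 8 20 19 21 23 34]
t=16: x=[4.5600 2.2100 8.5500 18.5700 19.3300 21.0000 23.9900 32.7900] k=[0 6 9 15 20 23 19 29]
t=17: x=[0.6600 5.6700 9.3300 14.8900 19.7800 22.2300 20.5400 27.9000] k=[0 2 14 19 16 21 19 29]
t=18: x=[0.2200 3.1000 13.2300 18.1200 16.8800 20.2300 20.3200 27.9000] k=[5 0 12 19 12 25 19 33]
t=19: x=[4.4500 1.8700 11.4500 17.4600 14.2000 22.9100 21.2000 31.4600] k=[9 0 12 16 16 18 17 35]
t=20: x=[8.0100 2.3100 11.1200 15.5600 16.2200 17.6700 19.0900 33.0200] k=[9 7 11 16 21 22 14 28]
t=21: x=[8.7800 7.6600 11.1100 16.0000 20.5600 21.0100 16.4200 26.4600] k=[12 12 12 18 18 23 12 26]
t=22: x=[12.0000 12.0000 12.6600 17.3400 18.5500 21.2400 14.7500 24.4600] k=[11 10 18 15 19 23 17 19]
t=23: x=[10.8900 10.9900 16.7900 15.7700 19.0000 21.9000 17.8800 18.7800] k=[16 9 13 13 20 19 18 14]
t=24: x=[15.2300 10.2100 12.5600 13.7700 19.1200 19.0000 17.6700 14.4400] k=[17 10 16 16 17 15 18 15]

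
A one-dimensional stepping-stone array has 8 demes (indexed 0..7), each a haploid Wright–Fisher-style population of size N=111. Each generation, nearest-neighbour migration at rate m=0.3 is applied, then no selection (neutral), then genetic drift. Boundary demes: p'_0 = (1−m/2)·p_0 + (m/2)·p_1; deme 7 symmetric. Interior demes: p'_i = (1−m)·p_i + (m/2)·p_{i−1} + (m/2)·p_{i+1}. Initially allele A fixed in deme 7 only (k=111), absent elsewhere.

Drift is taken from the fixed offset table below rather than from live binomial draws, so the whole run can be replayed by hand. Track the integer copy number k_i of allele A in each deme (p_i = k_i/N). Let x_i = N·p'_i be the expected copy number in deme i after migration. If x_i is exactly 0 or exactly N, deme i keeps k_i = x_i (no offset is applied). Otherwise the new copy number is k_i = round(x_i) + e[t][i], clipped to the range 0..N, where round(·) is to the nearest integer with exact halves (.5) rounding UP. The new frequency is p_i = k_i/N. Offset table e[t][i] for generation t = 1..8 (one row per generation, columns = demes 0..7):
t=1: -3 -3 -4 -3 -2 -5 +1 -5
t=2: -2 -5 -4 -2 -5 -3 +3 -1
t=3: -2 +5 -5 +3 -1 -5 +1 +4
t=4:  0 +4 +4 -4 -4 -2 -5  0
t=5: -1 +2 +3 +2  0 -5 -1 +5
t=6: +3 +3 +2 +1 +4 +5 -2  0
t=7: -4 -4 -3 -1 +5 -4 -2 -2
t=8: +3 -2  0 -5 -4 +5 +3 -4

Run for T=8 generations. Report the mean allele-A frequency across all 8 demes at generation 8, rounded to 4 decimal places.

t=0: k=[0 0 0 0 0 0 0 111]
t=1: x=[0.0000 0.0000 0.0000 0.0000 0.0000 0.0000 16.6500 94.3500] k=[0 0 0 0 0 0 18 89]
t=2: x=[0.0000 0.0000 0.0000 0.0000 0.0000 2.7000 25.9500 78.3500] k=[0 0 0 0 0 0 29 77]
t=3: x=[0.0000 0.0000 0.0000 0.0000 0.0000 4.3500 31.8500 69.8000] k=[0 0 0 0 0 0 33 74]
t=4: x=[0.0000 0.0000 0.0000 0.0000 0.0000 4.9500 34.2000 67.8500] k=[0 0 0 0 0 3 29 68]
t=5: x=[0.0000 0.0000 0.0000 0.0000 0.4500 6.4500 30.9500 62.1500] k=[0 0 0 0 0 1 30 67]
t=6: x=[0.0000 0.0000 0.0000 0.0000 0.1500 5.2000 31.2000 61.4500] k=[0 0 0 0 4 10 29 61]
t=7: x=[0.0000 0.0000 0.0000 0.6000 4.3000 11.9500 30.9500 56.2000] k=[0 0 0 0 9 8 29 54]
t=8: x=[0.0000 0.0000 0.0000 1.3500 7.5000 11.3000 29.6000 50.2500] k=[0 0 0 0 4 16 33 46]

0.1115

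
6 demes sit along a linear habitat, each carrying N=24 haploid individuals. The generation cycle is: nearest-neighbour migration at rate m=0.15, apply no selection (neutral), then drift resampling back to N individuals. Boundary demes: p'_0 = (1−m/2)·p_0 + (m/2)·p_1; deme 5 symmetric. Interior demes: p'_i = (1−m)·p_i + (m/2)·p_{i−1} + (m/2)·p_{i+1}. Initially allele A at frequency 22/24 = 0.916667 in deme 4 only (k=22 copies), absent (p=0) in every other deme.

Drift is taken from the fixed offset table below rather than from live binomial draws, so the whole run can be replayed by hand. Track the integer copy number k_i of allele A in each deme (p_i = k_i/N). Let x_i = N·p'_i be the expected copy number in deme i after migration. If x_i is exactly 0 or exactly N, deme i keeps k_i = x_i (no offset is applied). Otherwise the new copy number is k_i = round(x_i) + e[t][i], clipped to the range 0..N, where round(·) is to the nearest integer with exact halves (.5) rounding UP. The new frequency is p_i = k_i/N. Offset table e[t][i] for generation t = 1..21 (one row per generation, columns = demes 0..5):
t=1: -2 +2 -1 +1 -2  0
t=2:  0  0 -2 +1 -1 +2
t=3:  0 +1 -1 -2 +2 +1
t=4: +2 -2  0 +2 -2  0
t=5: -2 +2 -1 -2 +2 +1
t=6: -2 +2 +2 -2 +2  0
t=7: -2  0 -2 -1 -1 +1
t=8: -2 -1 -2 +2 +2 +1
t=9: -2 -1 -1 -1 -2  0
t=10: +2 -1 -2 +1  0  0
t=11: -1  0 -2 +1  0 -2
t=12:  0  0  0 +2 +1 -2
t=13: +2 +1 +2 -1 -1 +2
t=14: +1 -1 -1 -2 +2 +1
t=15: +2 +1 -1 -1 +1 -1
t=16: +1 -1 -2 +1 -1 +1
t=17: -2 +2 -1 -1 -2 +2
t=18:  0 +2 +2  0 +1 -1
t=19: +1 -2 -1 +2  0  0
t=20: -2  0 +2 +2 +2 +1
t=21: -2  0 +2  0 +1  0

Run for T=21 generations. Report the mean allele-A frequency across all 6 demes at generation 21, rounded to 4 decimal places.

0.2639

t=0: k=[0 0 0 0 22 0]
t=1: x=[0.0000 0.0000 0.0000 1.6500 18.7000 1.6500] k=[0 0 0 3 17 2]
t=2: x=[0.0000 0.0000 0.2250 3.8250 14.8250 3.1250] k=[0 0 0 5 14 5]
t=3: x=[0.0000 0.0000 0.3750 5.3000 12.6500 5.6750] k=[0 0 0 3 15 7]
t=4: x=[0.0000 0.0000 0.2250 3.6750 13.5000 7.6000] k=[0 0 0 6 12 8]
t=5: x=[0.0000 0.0000 0.4500 6.0000 11.2500 8.3000] k=[0 0 0 4 13 9]
t=6: x=[0.0000 0.0000 0.3000 4.3750 12.0250 9.3000] k=[0 0 2 2 14 9]
t=7: x=[0.0000 0.1500 1.8500 2.9000 12.7250 9.3750] k=[0 0 0 2 12 10]
t=8: x=[0.0000 0.0000 0.1500 2.6000 11.1000 10.1500] k=[0 0 0 5 13 11]
t=9: x=[0.0000 0.0000 0.3750 5.2250 12.2500 11.1500] k=[0 0 0 4 10 11]
t=10: x=[0.0000 0.0000 0.3000 4.1500 9.6250 10.9250] k=[0 0 0 5 10 11]
t=11: x=[0.0000 0.0000 0.3750 5.0000 9.7000 10.9250] k=[0 0 0 6 10 9]
t=12: x=[0.0000 0.0000 0.4500 5.8500 9.6250 9.0750] k=[0 0 0 8 11 7]
t=13: x=[0.0000 0.0000 0.6000 7.6250 10.4750 7.3000] k=[0 0 3 7 9 9]
t=14: x=[0.0000 0.2250 3.0750 6.8500 8.8500 9.0000] k=[0 0 2 5 11 10]
t=15: x=[0.0000 0.1500 2.0750 5.2250 10.4750 10.0750] k=[0 1 1 4 11 9]
t=16: x=[0.0750 0.9250 1.2250 4.3000 10.3250 9.1500] k=[1 0 0 5 9 10]
t=17: x=[0.9250 0.0750 0.3750 4.9250 8.7750 9.9250] k=[0 2 0 4 7 12]
t=18: x=[0.1500 1.7000 0.4500 3.9250 7.1500 11.6250] k=[0 4 2 4 8 11]
t=19: x=[0.3000 3.5500 2.3000 4.1500 7.9250 10.7750] k=[1 2 1 6 8 11]
t=20: x=[1.0750 1.8500 1.4500 5.7750 8.0750 10.7750] k=[0 2 3 8 10 12]
t=21: x=[0.1500 1.9250 3.3000 7.7750 10.0000 11.8500] k=[0 2 5 8 11 12]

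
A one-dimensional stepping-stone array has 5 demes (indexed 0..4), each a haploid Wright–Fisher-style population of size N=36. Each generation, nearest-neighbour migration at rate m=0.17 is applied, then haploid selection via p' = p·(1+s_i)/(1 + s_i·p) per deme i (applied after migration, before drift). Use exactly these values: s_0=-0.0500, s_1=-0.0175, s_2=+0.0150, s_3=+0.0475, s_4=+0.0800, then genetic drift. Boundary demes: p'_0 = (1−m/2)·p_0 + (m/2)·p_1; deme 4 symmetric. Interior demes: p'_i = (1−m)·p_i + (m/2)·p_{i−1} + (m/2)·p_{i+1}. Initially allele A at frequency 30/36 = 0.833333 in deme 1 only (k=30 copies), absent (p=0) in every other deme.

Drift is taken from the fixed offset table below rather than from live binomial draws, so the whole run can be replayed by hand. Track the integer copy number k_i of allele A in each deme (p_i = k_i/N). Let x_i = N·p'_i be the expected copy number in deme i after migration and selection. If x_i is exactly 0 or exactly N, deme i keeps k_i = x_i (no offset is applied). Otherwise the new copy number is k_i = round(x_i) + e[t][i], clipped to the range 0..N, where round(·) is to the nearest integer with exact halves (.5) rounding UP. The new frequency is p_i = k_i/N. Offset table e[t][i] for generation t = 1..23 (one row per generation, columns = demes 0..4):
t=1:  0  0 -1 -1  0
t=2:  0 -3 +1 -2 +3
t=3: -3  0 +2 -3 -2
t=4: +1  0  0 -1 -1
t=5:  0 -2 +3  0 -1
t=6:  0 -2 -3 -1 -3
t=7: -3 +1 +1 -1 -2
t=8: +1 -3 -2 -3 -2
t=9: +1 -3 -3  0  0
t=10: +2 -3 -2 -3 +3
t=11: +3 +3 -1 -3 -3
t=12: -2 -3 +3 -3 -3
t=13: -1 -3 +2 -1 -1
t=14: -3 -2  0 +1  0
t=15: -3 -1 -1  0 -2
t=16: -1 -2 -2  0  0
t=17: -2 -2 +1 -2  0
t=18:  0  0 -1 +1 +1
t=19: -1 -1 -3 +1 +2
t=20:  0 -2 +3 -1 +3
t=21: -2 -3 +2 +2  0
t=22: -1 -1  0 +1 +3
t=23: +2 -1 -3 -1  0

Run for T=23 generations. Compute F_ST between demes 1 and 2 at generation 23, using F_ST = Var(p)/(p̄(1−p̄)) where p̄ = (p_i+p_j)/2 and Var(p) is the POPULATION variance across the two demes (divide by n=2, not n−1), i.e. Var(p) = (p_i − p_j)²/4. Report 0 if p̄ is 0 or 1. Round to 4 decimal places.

0.0286

t=0: k=[0 30 0 0 0]
t=1: x=[2.4311 24.7640 2.5855 0.0000 0.0000] k=[2 25 2 0 0]
t=2: x=[3.7780 20.9356 3.8357 0.1780 0.0000] k=[4 18 5 0 0]
t=3: x=[4.9663 15.5489 5.7516 0.4449 0.0000] k=[2 16 8 0 0]
t=4: x=[3.0440 13.9787 8.0930 0.7117 0.0000] k=[4 14 8 0 0]
t=5: x=[4.6387 12.4956 7.9216 0.7117 0.0000] k=[5 10 11 1 0]
t=6: x=[5.1929 9.5357 10.1733 1.8445 0.0918] k=[5 8 7 1 0]
t=7: x=[5.0290 7.5541 6.6554 1.4899 0.0918] k=[2 9 8 0 0]
t=8: x=[2.4742 8.2076 7.4930 0.7117 0.0000] k=[3 5 5 0 0]
t=9: x=[3.0248 4.7566 4.6348 0.4449 0.0000] k=[4 2 2 0 0]
t=10: x=[3.6580 2.1343 1.8560 0.1780 0.0000] k=[6 0 0 0 0]
t=11: x=[5.2556 0.5012 0.0000 0.0000 0.0000] k=[8 4 0 0 0]
t=12: x=[7.3553 3.9377 0.3451 0.0000 0.0000] k=[5 1 3 0 0]
t=13: x=[4.4558 1.4847 2.6108 0.2670 0.0000] k=[3 0 5 0 0]
t=14: x=[2.6177 0.6683 4.2050 0.4449 0.0000] k=[0 0 4 1 0]
t=15: x=[0.0000 0.3341 3.4512 1.2237 0.0918] k=[0 0 2 1 0]
t=16: x=[0.0000 0.1670 1.7699 1.0461 0.0918] k=[0 0 0 1 0]
t=17: x=[0.0000 0.0000 0.0863 0.8685 0.0918] k=[0 0 1 0 0]
t=18: x=[0.0000 0.0835 0.8422 0.0890 0.0000] k=[0 0 0 1 0]
t=19: x=[0.0000 0.0000 0.0863 0.8685 0.0918] k=[0 0 0 2 2]
t=20: x=[0.0000 0.0000 0.1725 1.9123 2.1504] k=[0 0 3 1 5]
t=21: x=[0.0000 0.2506 2.6108 1.5786 4.9812] k=[0 0 5 4 5]
t=22: x=[0.0000 0.4176 4.5488 4.3442 5.2508] k=[0 0 5 5 8]
t=23: x=[0.0000 0.4176 4.6348 5.4667 8.2231] k=[0 0 2 4 8]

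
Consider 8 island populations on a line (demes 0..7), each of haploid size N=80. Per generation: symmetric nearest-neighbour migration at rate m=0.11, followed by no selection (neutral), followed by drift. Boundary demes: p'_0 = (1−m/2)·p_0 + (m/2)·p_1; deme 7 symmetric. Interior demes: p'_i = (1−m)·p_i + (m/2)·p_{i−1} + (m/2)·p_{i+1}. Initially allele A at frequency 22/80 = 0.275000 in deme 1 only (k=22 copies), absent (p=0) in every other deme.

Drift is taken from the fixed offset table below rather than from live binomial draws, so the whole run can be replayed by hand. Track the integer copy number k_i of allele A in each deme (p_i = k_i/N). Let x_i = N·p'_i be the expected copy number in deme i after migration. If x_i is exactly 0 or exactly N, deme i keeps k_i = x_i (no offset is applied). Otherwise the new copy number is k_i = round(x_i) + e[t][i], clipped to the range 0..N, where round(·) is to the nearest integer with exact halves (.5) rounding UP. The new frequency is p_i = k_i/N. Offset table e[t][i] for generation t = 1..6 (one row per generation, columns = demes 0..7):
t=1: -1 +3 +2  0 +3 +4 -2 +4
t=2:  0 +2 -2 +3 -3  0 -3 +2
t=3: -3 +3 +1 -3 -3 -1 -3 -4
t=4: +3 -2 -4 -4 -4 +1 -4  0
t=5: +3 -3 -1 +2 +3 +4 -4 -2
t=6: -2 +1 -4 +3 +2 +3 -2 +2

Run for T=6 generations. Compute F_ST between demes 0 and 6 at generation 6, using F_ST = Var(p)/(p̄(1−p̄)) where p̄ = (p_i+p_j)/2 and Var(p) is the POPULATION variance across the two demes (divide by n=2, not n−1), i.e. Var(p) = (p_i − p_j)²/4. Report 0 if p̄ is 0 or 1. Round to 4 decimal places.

0.0390

t=0: k=[0 22 0 0 0 0 0 0]
t=1: x=[1.2100 19.5800 1.2100 0.0000 0.0000 0.0000 0.0000 0.0000] k=[0 23 3 0 0 0 0 0]
t=2: x=[1.2650 20.6350 3.9350 0.1650 0.0000 0.0000 0.0000 0.0000] k=[1 23 2 3 0 0 0 0]
t=3: x=[2.2100 20.6350 3.2100 2.7800 0.1650 0.0000 0.0000 0.0000] k=[0 24 4 0 0 0 0 0]
t=4: x=[1.3200 21.5800 4.8800 0.2200 0.0000 0.0000 0.0000 0.0000] k=[4 20 1 0 0 0 0 0]
t=5: x=[4.8800 18.0750 1.9900 0.0550 0.0000 0.0000 0.0000 0.0000] k=[8 15 1 2 0 0 0 0]
t=6: x=[8.3850 13.8450 1.8250 1.8350 0.1100 0.0000 0.0000 0.0000] k=[6 15 0 5 2 0 0 0]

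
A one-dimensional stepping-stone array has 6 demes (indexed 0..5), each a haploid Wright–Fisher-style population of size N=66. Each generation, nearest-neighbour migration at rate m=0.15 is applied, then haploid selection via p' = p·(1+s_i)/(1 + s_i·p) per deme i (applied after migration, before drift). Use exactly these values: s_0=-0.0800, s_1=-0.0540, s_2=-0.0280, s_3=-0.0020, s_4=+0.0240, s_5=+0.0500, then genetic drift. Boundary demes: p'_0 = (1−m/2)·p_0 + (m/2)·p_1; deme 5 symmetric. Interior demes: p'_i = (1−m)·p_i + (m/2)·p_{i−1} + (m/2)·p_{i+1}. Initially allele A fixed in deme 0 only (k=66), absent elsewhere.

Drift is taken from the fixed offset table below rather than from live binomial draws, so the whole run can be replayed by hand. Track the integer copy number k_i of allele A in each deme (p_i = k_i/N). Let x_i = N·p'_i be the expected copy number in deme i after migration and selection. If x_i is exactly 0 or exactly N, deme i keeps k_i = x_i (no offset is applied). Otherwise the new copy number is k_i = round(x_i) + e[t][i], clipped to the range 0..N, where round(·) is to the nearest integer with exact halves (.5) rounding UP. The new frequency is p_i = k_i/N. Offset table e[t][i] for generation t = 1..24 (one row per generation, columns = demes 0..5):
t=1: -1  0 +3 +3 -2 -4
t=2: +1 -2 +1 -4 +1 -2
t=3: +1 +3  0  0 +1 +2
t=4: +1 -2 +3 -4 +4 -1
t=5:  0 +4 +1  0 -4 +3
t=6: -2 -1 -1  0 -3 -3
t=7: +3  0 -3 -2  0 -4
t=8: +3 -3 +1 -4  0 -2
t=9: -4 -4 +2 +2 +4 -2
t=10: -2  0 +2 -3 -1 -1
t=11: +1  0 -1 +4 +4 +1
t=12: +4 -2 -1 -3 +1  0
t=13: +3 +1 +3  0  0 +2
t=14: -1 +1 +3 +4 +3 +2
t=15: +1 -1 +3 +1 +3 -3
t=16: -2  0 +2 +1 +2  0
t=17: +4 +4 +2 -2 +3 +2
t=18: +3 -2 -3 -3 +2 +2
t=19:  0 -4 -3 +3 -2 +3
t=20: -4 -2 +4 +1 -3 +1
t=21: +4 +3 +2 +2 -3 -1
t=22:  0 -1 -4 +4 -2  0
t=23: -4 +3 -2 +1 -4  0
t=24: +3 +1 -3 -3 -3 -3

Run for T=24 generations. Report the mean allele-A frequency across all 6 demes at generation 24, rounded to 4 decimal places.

t=0: k=[66 0 0 0 0 0]
t=1: x=[60.6544 4.7017 0.0000 0.0000 0.0000 0.0000] k=[60 5 0 0 0 0]
t=2: x=[55.1394 8.3372 0.3646 0.0000 0.0000 0.0000] k=[56 6 1 0 0 0]
t=3: x=[51.3203 8.9373 1.2643 0.0749 0.0000 0.0000] k=[52 12 1 0 0 0]
t=4: x=[47.9265 13.5669 1.7023 0.0749 0.0000 0.0000] k=[49 12 5 0 0 0]
t=5: x=[45.0512 13.6395 5.0168 0.3743 0.0000 0.0000] k=[45 18 6 0 0 0]
t=6: x=[41.7097 18.3799 6.2866 0.4491 0.0000 0.0000] k=[40 17 5 0 0 0]
t=7: x=[36.9261 17.1120 5.3829 0.3743 0.0000 0.0000] k=[40 17 2 0 0 0]
t=8: x=[36.9261 16.8929 2.8954 0.1497 0.0000 0.0000] k=[40 14 4 0 0 0]
t=9: x=[36.6986 14.5603 4.3336 0.2994 0.0000 0.0000] k=[33 11 6 2 0 0]
t=10: x=[29.9813 11.7300 5.9202 2.1458 0.1536 0.0000] k=[28 12 8 0 0 0]
t=11: x=[25.4838 12.3336 7.5089 0.5988 0.0000 0.0000] k=[26 12 7 5 0 0]
t=12: x=[23.6698 12.1162 7.0443 4.7661 0.3839 0.0000] k=[28 10 6 2 1 0]
t=13: x=[25.3364 10.5487 5.8469 2.2207 1.0236 0.0787] k=[28 12 9 2 1 2]
t=14: x=[25.4838 12.4061 8.4877 2.4453 1.1771 2.0183] k=[24 13 11 6 4 4]
t=15: x=[21.9372 13.0829 10.5214 6.2137 4.2432 4.1873] k=[23 12 14 7 7 1]
t=16: x=[20.9645 12.4061 13.0255 7.5117 6.6913 1.5208] k=[19 12 15 9 9 2]
t=17: x=[17.3863 12.1886 14.0090 9.4338 8.6517 2.6462] k=[21 16 16 7 12 5]
t=18: x=[19.4615 15.7011 14.9934 8.0359 11.3207 5.7771] k=[22 14 12 5 13 8]
t=19: x=[20.2123 13.8332 11.3555 6.1139 12.2600 8.7383] k=[20 10 8 9 10 12]
t=20: x=[18.1331 10.1153 8.0227 8.9845 10.2791 12.3318] k=[14 8 12 10 7 13]
t=21: x=[12.6742 8.3372 11.2819 9.9081 7.8373 13.0534] k=[17 11 13 12 5 12]
t=22: x=[15.5377 11.0787 12.4850 11.5309 6.1816 11.9449] k=[16 10 8 16 4 12]
t=23: x=[14.5808 9.8266 8.5367 14.4774 5.6208 11.8675] k=[11 13 7 15 2 12]
t=24: x=[10.3985 11.8506 7.8514 13.4036 3.8092 11.7127] k=[13 13 5 10 1 9]

0.1288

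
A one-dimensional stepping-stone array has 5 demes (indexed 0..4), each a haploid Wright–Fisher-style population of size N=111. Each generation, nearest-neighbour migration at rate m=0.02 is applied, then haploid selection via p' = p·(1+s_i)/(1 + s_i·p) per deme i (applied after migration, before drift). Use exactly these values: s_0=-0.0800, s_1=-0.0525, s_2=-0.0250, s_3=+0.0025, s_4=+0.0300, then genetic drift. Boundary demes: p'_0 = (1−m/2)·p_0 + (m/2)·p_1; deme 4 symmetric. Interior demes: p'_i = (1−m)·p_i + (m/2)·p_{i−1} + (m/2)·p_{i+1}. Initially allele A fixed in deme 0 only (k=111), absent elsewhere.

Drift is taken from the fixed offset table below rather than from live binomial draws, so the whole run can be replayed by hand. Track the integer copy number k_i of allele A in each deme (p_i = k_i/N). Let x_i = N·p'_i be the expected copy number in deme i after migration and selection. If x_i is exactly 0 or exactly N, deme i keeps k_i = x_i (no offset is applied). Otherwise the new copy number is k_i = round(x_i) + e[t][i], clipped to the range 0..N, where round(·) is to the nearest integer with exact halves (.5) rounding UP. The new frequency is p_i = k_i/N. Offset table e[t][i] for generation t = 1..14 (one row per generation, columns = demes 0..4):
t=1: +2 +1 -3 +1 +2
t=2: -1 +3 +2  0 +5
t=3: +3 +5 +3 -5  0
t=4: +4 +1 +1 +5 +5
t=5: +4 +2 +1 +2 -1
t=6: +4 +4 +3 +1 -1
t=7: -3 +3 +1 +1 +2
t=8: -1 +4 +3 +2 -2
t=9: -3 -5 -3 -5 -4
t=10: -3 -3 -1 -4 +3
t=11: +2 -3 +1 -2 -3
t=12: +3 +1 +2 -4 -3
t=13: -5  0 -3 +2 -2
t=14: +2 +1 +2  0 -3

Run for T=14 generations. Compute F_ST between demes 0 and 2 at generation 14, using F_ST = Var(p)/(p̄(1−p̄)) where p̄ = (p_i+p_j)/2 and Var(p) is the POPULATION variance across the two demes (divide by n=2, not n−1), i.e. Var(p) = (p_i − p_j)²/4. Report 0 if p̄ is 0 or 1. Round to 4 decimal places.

t=0: k=[111 0 0 0 0]
t=1: x=[109.7945 1.0523 0.0000 0.0000 0.0000] k=[111 2 0 0 0]
t=2: x=[109.8162 2.9131 0.0195 0.0000 0.0000] k=[109 6 2 0 0]
t=3: x=[107.7143 6.6450 1.9704 0.0200 0.0000] k=[111 12 5 0 0]
t=4: x=[109.9247 12.3170 4.9000 0.0501 0.0000] k=[111 13 6 5 0]
t=5: x=[109.9356 13.2670 5.9166 4.9718 0.0515] k=[111 15 7 7 0]
t=6: x=[109.9573 15.1602 6.9140 6.9462 0.0721] k=[111 19 10 8 0]
t=7: x=[110.0007 18.9668 9.8406 7.9584 0.0824] k=[107 22 11 9 2]
t=8: x=[105.7482 21.7804 10.8398 8.9706 2.1309] k=[105 26 14 11 0]
t=9: x=[103.6586 25.5927 13.7815 10.9446 0.1133] k=[101 21 11 6 0]
t=10: x=[99.3594 20.7740 10.8006 6.0042 0.0618] k=[96 18 10 2 3]
t=11: x=[94.0573 17.8764 9.7720 2.0951 3.0772] k=[96 15 11 0 0]
t=12: x=[94.0255 15.0544 10.6830 0.1103 0.0000] k=[97 16 13 0 0]
t=13: x=[95.0868 16.0262 12.6141 0.1303 0.0000] k=[90 16 10 2 0]
t=14: x=[87.7653 15.9300 9.7524 2.0651 0.0206] k=[90 17 12 2 0]

0.4971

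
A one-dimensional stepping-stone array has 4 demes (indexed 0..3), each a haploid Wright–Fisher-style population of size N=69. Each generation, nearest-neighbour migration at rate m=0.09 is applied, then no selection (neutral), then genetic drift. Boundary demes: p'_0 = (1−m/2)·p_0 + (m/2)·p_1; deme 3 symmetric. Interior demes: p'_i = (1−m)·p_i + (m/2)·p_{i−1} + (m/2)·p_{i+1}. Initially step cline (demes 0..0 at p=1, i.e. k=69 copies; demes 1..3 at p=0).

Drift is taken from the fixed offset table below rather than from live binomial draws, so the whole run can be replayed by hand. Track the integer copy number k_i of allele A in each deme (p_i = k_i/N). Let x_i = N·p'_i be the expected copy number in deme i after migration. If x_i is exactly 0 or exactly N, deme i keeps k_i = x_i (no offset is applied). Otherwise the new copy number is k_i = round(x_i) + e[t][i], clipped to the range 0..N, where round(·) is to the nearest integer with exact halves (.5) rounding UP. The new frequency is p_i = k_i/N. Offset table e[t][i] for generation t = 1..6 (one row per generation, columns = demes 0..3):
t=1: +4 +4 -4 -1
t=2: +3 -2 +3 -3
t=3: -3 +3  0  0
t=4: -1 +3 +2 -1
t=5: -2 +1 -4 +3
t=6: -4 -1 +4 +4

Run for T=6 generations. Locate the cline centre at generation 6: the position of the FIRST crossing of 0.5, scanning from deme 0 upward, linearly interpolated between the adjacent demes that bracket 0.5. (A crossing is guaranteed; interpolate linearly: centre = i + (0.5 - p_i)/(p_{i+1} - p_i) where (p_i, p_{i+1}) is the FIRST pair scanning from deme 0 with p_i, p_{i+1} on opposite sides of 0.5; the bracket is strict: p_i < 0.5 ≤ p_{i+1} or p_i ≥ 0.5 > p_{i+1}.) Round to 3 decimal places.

t=0: k=[69 0 0 0]
t=1: x=[65.8950 3.1050 0.0000 0.0000] k=[69 7 0 0]
t=2: x=[66.2100 9.4750 0.3150 0.0000] k=[69 7 3 0]
t=3: x=[66.2100 9.6100 3.0450 0.1350] k=[63 13 3 0]
t=4: x=[60.7500 14.8000 3.3150 0.1350] k=[60 18 5 0]
t=5: x=[58.1100 19.3050 5.3600 0.2250] k=[56 20 1 3]
t=6: x=[54.3800 20.7650 1.9450 2.9100] k=[50 20 6 7]

0.517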